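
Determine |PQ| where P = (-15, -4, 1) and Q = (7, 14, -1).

d = √[(x₂-x₁)² + (y₂-y₁)² + (z₂-z₁)²]
  = √[22² + 18² + (-2)²]
  = √[484 + 324 + 4]
  = √812
  ≈ 28.5

28.5


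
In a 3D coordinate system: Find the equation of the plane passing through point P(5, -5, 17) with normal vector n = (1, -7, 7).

The plane through P with normal n = (a, b, c) satisfies n·(r - P) = 0,
i.e. ax + by + cz = a·x₀ + b·y₀ + c·z₀.
d = 1·5 + (-7)·(-5) + 7·17
  = 5 + 35 + 119
  = 159
Equation: x - 7y + 7z = 159

x - 7y + 7z = 159


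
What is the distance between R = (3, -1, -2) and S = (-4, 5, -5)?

d = √[(x₂-x₁)² + (y₂-y₁)² + (z₂-z₁)²]
  = √[(-7)² + 6² + (-3)²]
  = √[49 + 36 + 9]
  = √94
  ≈ 9.695

9.695


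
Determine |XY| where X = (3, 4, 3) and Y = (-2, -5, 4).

d = √[(x₂-x₁)² + (y₂-y₁)² + (z₂-z₁)²]
  = √[(-5)² + (-9)² + 1²]
  = √[25 + 81 + 1]
  = √107
  ≈ 10.34

10.34


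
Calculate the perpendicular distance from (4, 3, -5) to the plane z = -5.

distance = |a·x₀ + b·y₀ + c·z₀ - d| / √(a² + b² + c²)
  = |0·4 + 0·3 + 1·(-5) - (-5)| / √(0² + 0² + 1²)
  = |0 + 0 - 5 + 5| / √(0 + 0 + 1)
  = |0| / √1
  = 0 / 1
  ≈ 0

0


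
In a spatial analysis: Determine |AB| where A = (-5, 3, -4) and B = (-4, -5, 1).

d = √[(x₂-x₁)² + (y₂-y₁)² + (z₂-z₁)²]
  = √[1² + (-8)² + 5²]
  = √[1 + 64 + 25]
  = √90
  ≈ 9.487

9.487


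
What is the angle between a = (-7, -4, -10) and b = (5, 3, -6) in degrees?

a·b = (-7)·5 + (-4)·3 + (-10)·(-6) = -35 - 12 + 60 = 13
|a| = √((-7)² + (-4)² + (-10)²) = √165 ≈ 12.85
|b| = √(5² + 3² + (-6)²) = √70 ≈ 8.367
cos θ = (a·b)/(|a||b|) = 13/(12.85·8.367) ≈ 0.121
θ = arccos(0.121) ≈ 83.05°

83.05°


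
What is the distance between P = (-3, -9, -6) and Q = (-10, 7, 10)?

d = √[(x₂-x₁)² + (y₂-y₁)² + (z₂-z₁)²]
  = √[(-7)² + 16² + 16²]
  = √[49 + 256 + 256]
  = √561
  ≈ 23.69

23.69


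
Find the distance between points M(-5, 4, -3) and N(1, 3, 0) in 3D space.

d = √[(x₂-x₁)² + (y₂-y₁)² + (z₂-z₁)²]
  = √[6² + (-1)² + 3²]
  = √[36 + 1 + 9]
  = √46
  ≈ 6.782

6.782


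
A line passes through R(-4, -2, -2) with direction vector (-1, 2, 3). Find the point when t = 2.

P(t) = R + t·d
  = (-4 + (-1)·2, -2 + 2·2, -2 + 3·2)
  = (-4 - 2, -2 + 4, -2 + 6)
  = (-6, 2, 4)

(-6, 2, 4)


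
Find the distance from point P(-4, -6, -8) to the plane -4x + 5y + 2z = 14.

distance = |a·x₀ + b·y₀ + c·z₀ - d| / √(a² + b² + c²)
  = |(-4)·(-4) + 5·(-6) + 2·(-8) - 14| / √((-4)² + 5² + 2²)
  = |16 - 30 - 16 - 14| / √(16 + 25 + 4)
  = |-44| / √45
  = 44 / 6.708
  ≈ 6.559

6.559


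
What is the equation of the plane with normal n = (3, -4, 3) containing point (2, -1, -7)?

The plane through P with normal n = (a, b, c) satisfies n·(r - P) = 0,
i.e. ax + by + cz = a·x₀ + b·y₀ + c·z₀.
d = 3·2 + (-4)·(-1) + 3·(-7)
  = 6 + 4 - 21
  = -11
Equation: 3x - 4y + 3z = -11

3x - 4y + 3z = -11


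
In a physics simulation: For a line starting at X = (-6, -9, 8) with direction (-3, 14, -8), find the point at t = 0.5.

P(t) = X + t·d
  = (-6 + (-3)·0.5, -9 + 14·0.5, 8 + (-8)·0.5)
  = (-6 - 1.5, -9 + 7, 8 - 4)
  = (-7.5, -2, 4)

(-7.5, -2, 4)


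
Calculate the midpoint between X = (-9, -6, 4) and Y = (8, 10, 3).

M = ((x₁+x₂)/2, (y₁+y₂)/2, (z₁+z₂)/2)
  = ((-9 + 8)/2, (-6 + 10)/2, (4 + 3)/2)
  = (-1/2, 4/2, 7/2)
  = (-0.5, 2, 3.5)

(-0.5, 2, 3.5)


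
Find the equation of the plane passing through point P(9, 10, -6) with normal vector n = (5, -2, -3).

The plane through P with normal n = (a, b, c) satisfies n·(r - P) = 0,
i.e. ax + by + cz = a·x₀ + b·y₀ + c·z₀.
d = 5·9 + (-2)·10 + (-3)·(-6)
  = 45 - 20 + 18
  = 43
Equation: 5x - 2y - 3z = 43

5x - 2y - 3z = 43


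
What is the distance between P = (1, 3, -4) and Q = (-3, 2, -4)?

d = √[(x₂-x₁)² + (y₂-y₁)² + (z₂-z₁)²]
  = √[(-4)² + (-1)² + 0²]
  = √[16 + 1 + 0]
  = √17
  ≈ 4.123

4.123


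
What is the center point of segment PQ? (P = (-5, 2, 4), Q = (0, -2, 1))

M = ((x₁+x₂)/2, (y₁+y₂)/2, (z₁+z₂)/2)
  = ((-5 + 0)/2, (2 - 2)/2, (4 + 1)/2)
  = (-5/2, 0/2, 5/2)
  = (-2.5, 0, 2.5)

(-2.5, 0, 2.5)


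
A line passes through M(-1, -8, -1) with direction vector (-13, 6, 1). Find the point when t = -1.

P(t) = M + t·d
  = (-1 + (-13)·(-1), -8 + 6·(-1), -1 + 1·(-1))
  = (-1 + 13, -8 - 6, -1 - 1)
  = (12, -14, -2)

(12, -14, -2)


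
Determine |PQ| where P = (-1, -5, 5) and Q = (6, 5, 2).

d = √[(x₂-x₁)² + (y₂-y₁)² + (z₂-z₁)²]
  = √[7² + 10² + (-3)²]
  = √[49 + 100 + 9]
  = √158
  ≈ 12.57

12.57


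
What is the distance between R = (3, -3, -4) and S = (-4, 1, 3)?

d = √[(x₂-x₁)² + (y₂-y₁)² + (z₂-z₁)²]
  = √[(-7)² + 4² + 7²]
  = √[49 + 16 + 49]
  = √114
  ≈ 10.68

10.68


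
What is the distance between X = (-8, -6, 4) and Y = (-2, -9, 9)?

d = √[(x₂-x₁)² + (y₂-y₁)² + (z₂-z₁)²]
  = √[6² + (-3)² + 5²]
  = √[36 + 9 + 25]
  = √70
  ≈ 8.367

8.367


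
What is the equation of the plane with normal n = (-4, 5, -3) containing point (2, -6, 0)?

The plane through P with normal n = (a, b, c) satisfies n·(r - P) = 0,
i.e. ax + by + cz = a·x₀ + b·y₀ + c·z₀.
d = (-4)·2 + 5·(-6) + (-3)·0
  = -8 - 30 + 0
  = -38
Equation: -4x + 5y - 3z = -38

-4x + 5y - 3z = -38


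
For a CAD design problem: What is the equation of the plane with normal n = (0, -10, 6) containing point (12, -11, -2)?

The plane through P with normal n = (a, b, c) satisfies n·(r - P) = 0,
i.e. ax + by + cz = a·x₀ + b·y₀ + c·z₀.
d = 0·12 + (-10)·(-11) + 6·(-2)
  = 0 + 110 - 12
  = 98
Equation: -10y + 6z = 98

-10y + 6z = 98


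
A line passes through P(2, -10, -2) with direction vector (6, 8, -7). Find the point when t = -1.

P(t) = P + t·d
  = (2 + 6·(-1), -10 + 8·(-1), -2 + (-7)·(-1))
  = (2 - 6, -10 - 8, -2 + 7)
  = (-4, -18, 5)

(-4, -18, 5)


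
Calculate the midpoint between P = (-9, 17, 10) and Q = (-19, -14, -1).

M = ((x₁+x₂)/2, (y₁+y₂)/2, (z₁+z₂)/2)
  = ((-9 - 19)/2, (17 - 14)/2, (10 - 1)/2)
  = (-28/2, 3/2, 9/2)
  = (-14, 1.5, 4.5)

(-14, 1.5, 4.5)


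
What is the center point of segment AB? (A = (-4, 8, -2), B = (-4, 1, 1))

M = ((x₁+x₂)/2, (y₁+y₂)/2, (z₁+z₂)/2)
  = ((-4 - 4)/2, (8 + 1)/2, (-2 + 1)/2)
  = (-8/2, 9/2, -1/2)
  = (-4, 4.5, -0.5)

(-4, 4.5, -0.5)


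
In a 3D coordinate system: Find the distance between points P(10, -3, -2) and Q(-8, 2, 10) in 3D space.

d = √[(x₂-x₁)² + (y₂-y₁)² + (z₂-z₁)²]
  = √[(-18)² + 5² + 12²]
  = √[324 + 25 + 144]
  = √493
  ≈ 22.2

22.2


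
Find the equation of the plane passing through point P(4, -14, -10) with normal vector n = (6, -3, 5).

The plane through P with normal n = (a, b, c) satisfies n·(r - P) = 0,
i.e. ax + by + cz = a·x₀ + b·y₀ + c·z₀.
d = 6·4 + (-3)·(-14) + 5·(-10)
  = 24 + 42 - 50
  = 16
Equation: 6x - 3y + 5z = 16

6x - 3y + 5z = 16


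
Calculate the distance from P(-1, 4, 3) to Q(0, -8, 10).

d = √[(x₂-x₁)² + (y₂-y₁)² + (z₂-z₁)²]
  = √[1² + (-12)² + 7²]
  = √[1 + 144 + 49]
  = √194
  ≈ 13.93

13.93


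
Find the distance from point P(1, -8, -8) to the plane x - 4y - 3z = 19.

distance = |a·x₀ + b·y₀ + c·z₀ - d| / √(a² + b² + c²)
  = |1·1 + (-4)·(-8) + (-3)·(-8) - 19| / √(1² + (-4)² + (-3)²)
  = |1 + 32 + 24 - 19| / √(1 + 16 + 9)
  = |38| / √26
  = 38 / 5.099
  ≈ 7.452

7.452


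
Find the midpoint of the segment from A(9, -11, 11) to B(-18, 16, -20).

M = ((x₁+x₂)/2, (y₁+y₂)/2, (z₁+z₂)/2)
  = ((9 - 18)/2, (-11 + 16)/2, (11 - 20)/2)
  = (-9/2, 5/2, -9/2)
  = (-4.5, 2.5, -4.5)

(-4.5, 2.5, -4.5)


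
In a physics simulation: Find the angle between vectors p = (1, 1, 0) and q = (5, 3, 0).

p·q = 1·5 + 1·3 + 0·0 = 5 + 3 + 0 = 8
|p| = √(1² + 1² + 0²) = √2 ≈ 1.414
|q| = √(5² + 3² + 0²) = √34 ≈ 5.831
cos θ = (p·q)/(|p||q|) = 8/(1.414·5.831) ≈ 0.9701
θ = arccos(0.9701) ≈ 14.04°

14.04°


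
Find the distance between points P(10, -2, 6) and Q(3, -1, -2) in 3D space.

d = √[(x₂-x₁)² + (y₂-y₁)² + (z₂-z₁)²]
  = √[(-7)² + 1² + (-8)²]
  = √[49 + 1 + 64]
  = √114
  ≈ 10.68

10.68


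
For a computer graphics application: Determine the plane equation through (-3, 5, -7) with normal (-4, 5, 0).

The plane through P with normal n = (a, b, c) satisfies n·(r - P) = 0,
i.e. ax + by + cz = a·x₀ + b·y₀ + c·z₀.
d = (-4)·(-3) + 5·5 + 0·(-7)
  = 12 + 25 + 0
  = 37
Equation: -4x + 5y = 37

-4x + 5y = 37


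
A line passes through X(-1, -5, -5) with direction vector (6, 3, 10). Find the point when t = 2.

P(t) = X + t·d
  = (-1 + 6·2, -5 + 3·2, -5 + 10·2)
  = (-1 + 12, -5 + 6, -5 + 20)
  = (11, 1, 15)

(11, 1, 15)


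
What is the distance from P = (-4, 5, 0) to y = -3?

distance = |a·x₀ + b·y₀ + c·z₀ - d| / √(a² + b² + c²)
  = |0·(-4) + 1·5 + 0·0 - (-3)| / √(0² + 1² + 0²)
  = |0 + 5 + 0 + 3| / √(0 + 1 + 0)
  = |8| / √1
  = 8 / 1
  ≈ 8

8


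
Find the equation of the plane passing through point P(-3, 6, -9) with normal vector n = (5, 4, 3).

The plane through P with normal n = (a, b, c) satisfies n·(r - P) = 0,
i.e. ax + by + cz = a·x₀ + b·y₀ + c·z₀.
d = 5·(-3) + 4·6 + 3·(-9)
  = -15 + 24 - 27
  = -18
Equation: 5x + 4y + 3z = -18

5x + 4y + 3z = -18


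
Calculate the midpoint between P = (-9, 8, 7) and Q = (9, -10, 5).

M = ((x₁+x₂)/2, (y₁+y₂)/2, (z₁+z₂)/2)
  = ((-9 + 9)/2, (8 - 10)/2, (7 + 5)/2)
  = (0/2, -2/2, 12/2)
  = (0, -1, 6)

(0, -1, 6)


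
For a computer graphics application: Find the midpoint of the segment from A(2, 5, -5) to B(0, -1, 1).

M = ((x₁+x₂)/2, (y₁+y₂)/2, (z₁+z₂)/2)
  = ((2 + 0)/2, (5 - 1)/2, (-5 + 1)/2)
  = (2/2, 4/2, -4/2)
  = (1, 2, -2)

(1, 2, -2)


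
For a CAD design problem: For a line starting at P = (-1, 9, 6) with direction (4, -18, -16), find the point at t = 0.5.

P(t) = P + t·d
  = (-1 + 4·0.5, 9 + (-18)·0.5, 6 + (-16)·0.5)
  = (-1 + 2, 9 - 9, 6 - 8)
  = (1, 0, -2)

(1, 0, -2)


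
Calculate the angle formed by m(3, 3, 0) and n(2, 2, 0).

m·n = 3·2 + 3·2 + 0·0 = 6 + 6 + 0 = 12
|m| = √(3² + 3² + 0²) = √18 ≈ 4.243
|n| = √(2² + 2² + 0²) = √8 ≈ 2.828
cos θ = (m·n)/(|m||n|) = 12/(4.243·2.828) ≈ 1
θ = arccos(1) ≈ 0°

0°


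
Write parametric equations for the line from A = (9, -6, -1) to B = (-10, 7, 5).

Direction vector d = B - A = (-10 - 9, 7 + 6, 5 + 1) = (-19, 13, 6)
Parametric form r = A + t·d:
x = 9 - 19t, y = -6 + 13t, z = -1 + 6t

x = 9 - 19t, y = -6 + 13t, z = -1 + 6t


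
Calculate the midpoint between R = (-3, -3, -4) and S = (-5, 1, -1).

M = ((x₁+x₂)/2, (y₁+y₂)/2, (z₁+z₂)/2)
  = ((-3 - 5)/2, (-3 + 1)/2, (-4 - 1)/2)
  = (-8/2, -2/2, -5/2)
  = (-4, -1, -2.5)

(-4, -1, -2.5)


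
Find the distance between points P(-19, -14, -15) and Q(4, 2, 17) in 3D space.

d = √[(x₂-x₁)² + (y₂-y₁)² + (z₂-z₁)²]
  = √[23² + 16² + 32²]
  = √[529 + 256 + 1024]
  = √1809
  ≈ 42.53

42.53


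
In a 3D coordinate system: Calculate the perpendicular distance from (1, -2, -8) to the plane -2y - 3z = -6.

distance = |a·x₀ + b·y₀ + c·z₀ - d| / √(a² + b² + c²)
  = |0·1 + (-2)·(-2) + (-3)·(-8) - (-6)| / √(0² + (-2)² + (-3)²)
  = |0 + 4 + 24 + 6| / √(0 + 4 + 9)
  = |34| / √13
  = 34 / 3.606
  ≈ 9.43

9.43


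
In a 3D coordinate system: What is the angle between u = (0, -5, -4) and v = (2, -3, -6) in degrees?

u·v = 0·2 + (-5)·(-3) + (-4)·(-6) = 0 + 15 + 24 = 39
|u| = √(0² + (-5)² + (-4)²) = √41 ≈ 6.403
|v| = √(2² + (-3)² + (-6)²) = √49 ≈ 7
cos θ = (u·v)/(|u||v|) = 39/(6.403·7) ≈ 0.8701
θ = arccos(0.8701) ≈ 29.53°

29.53°


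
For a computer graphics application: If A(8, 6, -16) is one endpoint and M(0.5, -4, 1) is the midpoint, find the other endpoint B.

B = 2M - A
  = (2·0.5 - 8, 2·(-4) - 6, 2·1 - (-16))
  = (1 - 8, -8 - 6, 2 + 16)
  = (-7, -14, 18)

(-7, -14, 18)


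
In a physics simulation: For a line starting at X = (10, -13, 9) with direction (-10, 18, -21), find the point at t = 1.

P(t) = X + t·d
  = (10 + (-10)·1, -13 + 18·1, 9 + (-21)·1)
  = (10 - 10, -13 + 18, 9 - 21)
  = (0, 5, -12)

(0, 5, -12)


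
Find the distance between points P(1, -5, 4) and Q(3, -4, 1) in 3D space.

d = √[(x₂-x₁)² + (y₂-y₁)² + (z₂-z₁)²]
  = √[2² + 1² + (-3)²]
  = √[4 + 1 + 9]
  = √14
  ≈ 3.742

3.742


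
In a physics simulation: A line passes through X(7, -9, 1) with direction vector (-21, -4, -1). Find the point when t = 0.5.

P(t) = X + t·d
  = (7 + (-21)·0.5, -9 + (-4)·0.5, 1 + (-1)·0.5)
  = (7 - 10.5, -9 - 2, 1 - 0.5)
  = (-3.5, -11, 0.5)

(-3.5, -11, 0.5)


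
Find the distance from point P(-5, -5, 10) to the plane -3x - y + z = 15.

distance = |a·x₀ + b·y₀ + c·z₀ - d| / √(a² + b² + c²)
  = |(-3)·(-5) + (-1)·(-5) + 1·10 - 15| / √((-3)² + (-1)² + 1²)
  = |15 + 5 + 10 - 15| / √(9 + 1 + 1)
  = |15| / √11
  = 15 / 3.317
  ≈ 4.523

4.523


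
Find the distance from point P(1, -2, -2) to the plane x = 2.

distance = |a·x₀ + b·y₀ + c·z₀ - d| / √(a² + b² + c²)
  = |1·1 + 0·(-2) + 0·(-2) - 2| / √(1² + 0² + 0²)
  = |1 + 0 + 0 - 2| / √(1 + 0 + 0)
  = |-1| / √1
  = 1 / 1
  ≈ 1

1


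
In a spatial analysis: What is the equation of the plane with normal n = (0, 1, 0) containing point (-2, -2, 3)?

The plane through P with normal n = (a, b, c) satisfies n·(r - P) = 0,
i.e. ax + by + cz = a·x₀ + b·y₀ + c·z₀.
d = 0·(-2) + 1·(-2) + 0·3
  = 0 - 2 + 0
  = -2
Equation: y = -2

y = -2


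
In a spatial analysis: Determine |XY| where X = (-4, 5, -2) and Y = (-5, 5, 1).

d = √[(x₂-x₁)² + (y₂-y₁)² + (z₂-z₁)²]
  = √[(-1)² + 0² + 3²]
  = √[1 + 0 + 9]
  = √10
  ≈ 3.162

3.162


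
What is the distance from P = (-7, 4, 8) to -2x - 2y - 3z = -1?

distance = |a·x₀ + b·y₀ + c·z₀ - d| / √(a² + b² + c²)
  = |(-2)·(-7) + (-2)·4 + (-3)·8 - (-1)| / √((-2)² + (-2)² + (-3)²)
  = |14 - 8 - 24 + 1| / √(4 + 4 + 9)
  = |-17| / √17
  = 17 / 4.123
  ≈ 4.123

4.123


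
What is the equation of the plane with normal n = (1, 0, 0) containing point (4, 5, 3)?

The plane through P with normal n = (a, b, c) satisfies n·(r - P) = 0,
i.e. ax + by + cz = a·x₀ + b·y₀ + c·z₀.
d = 1·4 + 0·5 + 0·3
  = 4 + 0 + 0
  = 4
Equation: x = 4

x = 4


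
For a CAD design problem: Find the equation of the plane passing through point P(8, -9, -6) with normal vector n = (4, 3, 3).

The plane through P with normal n = (a, b, c) satisfies n·(r - P) = 0,
i.e. ax + by + cz = a·x₀ + b·y₀ + c·z₀.
d = 4·8 + 3·(-9) + 3·(-6)
  = 32 - 27 - 18
  = -13
Equation: 4x + 3y + 3z = -13

4x + 3y + 3z = -13


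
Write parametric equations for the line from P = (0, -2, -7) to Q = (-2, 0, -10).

Direction vector d = Q - P = (-2 + 0, 0 + 2, -10 + 7) = (-2, 2, -3)
Parametric form r = P + t·d:
x = 0 - 2t, y = -2 + 2t, z = -7 - 3t

x = 0 - 2t, y = -2 + 2t, z = -7 - 3t


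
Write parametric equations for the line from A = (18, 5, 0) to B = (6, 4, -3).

Direction vector d = B - A = (6 - 18, 4 - 5, -3 + 0) = (-12, -1, -3)
Parametric form r = A + t·d:
x = 18 - 12t, y = 5 - t, z = 0 - 3t

x = 18 - 12t, y = 5 - t, z = 0 - 3t


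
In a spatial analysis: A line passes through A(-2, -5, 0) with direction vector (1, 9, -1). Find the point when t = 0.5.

P(t) = A + t·d
  = (-2 + 1·0.5, -5 + 9·0.5, 0 + (-1)·0.5)
  = (-2 + 0.5, -5 + 4.5, 0 - 0.5)
  = (-1.5, -0.5, -0.5)

(-1.5, -0.5, -0.5)


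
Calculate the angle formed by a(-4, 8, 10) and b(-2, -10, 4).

a·b = (-4)·(-2) + 8·(-10) + 10·4 = 8 - 80 + 40 = -32
|a| = √((-4)² + 8² + 10²) = √180 ≈ 13.42
|b| = √((-2)² + (-10)² + 4²) = √120 ≈ 10.95
cos θ = (a·b)/(|a||b|) = -32/(13.42·10.95) ≈ -0.2177
θ = arccos(-0.2177) ≈ 102.6°

102.6°


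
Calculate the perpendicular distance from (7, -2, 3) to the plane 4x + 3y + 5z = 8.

distance = |a·x₀ + b·y₀ + c·z₀ - d| / √(a² + b² + c²)
  = |4·7 + 3·(-2) + 5·3 - 8| / √(4² + 3² + 5²)
  = |28 - 6 + 15 - 8| / √(16 + 9 + 25)
  = |29| / √50
  = 29 / 7.071
  ≈ 4.101

4.101


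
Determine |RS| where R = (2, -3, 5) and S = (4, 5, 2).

d = √[(x₂-x₁)² + (y₂-y₁)² + (z₂-z₁)²]
  = √[2² + 8² + (-3)²]
  = √[4 + 64 + 9]
  = √77
  ≈ 8.775

8.775


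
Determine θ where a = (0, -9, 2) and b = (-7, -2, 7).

a·b = 0·(-7) + (-9)·(-2) + 2·7 = 0 + 18 + 14 = 32
|a| = √(0² + (-9)² + 2²) = √85 ≈ 9.22
|b| = √((-7)² + (-2)² + 7²) = √102 ≈ 10.1
cos θ = (a·b)/(|a||b|) = 32/(9.22·10.1) ≈ 0.3437
θ = arccos(0.3437) ≈ 69.9°

69.9°


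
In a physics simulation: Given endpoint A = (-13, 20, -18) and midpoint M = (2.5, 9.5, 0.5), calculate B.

B = 2M - A
  = (2·2.5 - (-13), 2·9.5 - 20, 2·0.5 - (-18))
  = (5 + 13, 19 - 20, 1 + 18)
  = (18, -1, 19)

(18, -1, 19)


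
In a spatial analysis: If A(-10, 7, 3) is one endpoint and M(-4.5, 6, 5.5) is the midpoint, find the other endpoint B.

B = 2M - A
  = (2·(-4.5) - (-10), 2·6 - 7, 2·5.5 - 3)
  = (-9 + 10, 12 - 7, 11 - 3)
  = (1, 5, 8)

(1, 5, 8)


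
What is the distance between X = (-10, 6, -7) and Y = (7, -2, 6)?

d = √[(x₂-x₁)² + (y₂-y₁)² + (z₂-z₁)²]
  = √[17² + (-8)² + 13²]
  = √[289 + 64 + 169]
  = √522
  ≈ 22.85

22.85


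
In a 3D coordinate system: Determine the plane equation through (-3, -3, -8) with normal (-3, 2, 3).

The plane through P with normal n = (a, b, c) satisfies n·(r - P) = 0,
i.e. ax + by + cz = a·x₀ + b·y₀ + c·z₀.
d = (-3)·(-3) + 2·(-3) + 3·(-8)
  = 9 - 6 - 24
  = -21
Equation: -3x + 2y + 3z = -21

-3x + 2y + 3z = -21


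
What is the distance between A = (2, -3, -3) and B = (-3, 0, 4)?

d = √[(x₂-x₁)² + (y₂-y₁)² + (z₂-z₁)²]
  = √[(-5)² + 3² + 7²]
  = √[25 + 9 + 49]
  = √83
  ≈ 9.11

9.11


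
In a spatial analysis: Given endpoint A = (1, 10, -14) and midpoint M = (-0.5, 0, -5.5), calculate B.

B = 2M - A
  = (2·(-0.5) - 1, 2·0 - 10, 2·(-5.5) - (-14))
  = (-1 - 1, 0 - 10, -11 + 14)
  = (-2, -10, 3)

(-2, -10, 3)


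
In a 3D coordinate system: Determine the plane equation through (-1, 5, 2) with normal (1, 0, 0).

The plane through P with normal n = (a, b, c) satisfies n·(r - P) = 0,
i.e. ax + by + cz = a·x₀ + b·y₀ + c·z₀.
d = 1·(-1) + 0·5 + 0·2
  = -1 + 0 + 0
  = -1
Equation: x = -1

x = -1


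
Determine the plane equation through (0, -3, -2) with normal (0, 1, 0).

The plane through P with normal n = (a, b, c) satisfies n·(r - P) = 0,
i.e. ax + by + cz = a·x₀ + b·y₀ + c·z₀.
d = 0·0 + 1·(-3) + 0·(-2)
  = 0 - 3 + 0
  = -3
Equation: y = -3

y = -3


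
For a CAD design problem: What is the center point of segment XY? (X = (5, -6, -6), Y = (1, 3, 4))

M = ((x₁+x₂)/2, (y₁+y₂)/2, (z₁+z₂)/2)
  = ((5 + 1)/2, (-6 + 3)/2, (-6 + 4)/2)
  = (6/2, -3/2, -2/2)
  = (3, -1.5, -1)

(3, -1.5, -1)


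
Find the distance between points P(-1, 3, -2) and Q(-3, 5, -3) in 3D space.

d = √[(x₂-x₁)² + (y₂-y₁)² + (z₂-z₁)²]
  = √[(-2)² + 2² + (-1)²]
  = √[4 + 4 + 1]
  = √9
  ≈ 3

3


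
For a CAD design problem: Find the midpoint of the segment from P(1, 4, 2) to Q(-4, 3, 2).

M = ((x₁+x₂)/2, (y₁+y₂)/2, (z₁+z₂)/2)
  = ((1 - 4)/2, (4 + 3)/2, (2 + 2)/2)
  = (-3/2, 7/2, 4/2)
  = (-1.5, 3.5, 2)

(-1.5, 3.5, 2)


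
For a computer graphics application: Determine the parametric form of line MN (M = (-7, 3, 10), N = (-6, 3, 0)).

Direction vector d = N - M = (-6 + 7, 3 - 3, 0 - 10) = (1, 0, -10)
Parametric form r = M + t·d:
x = -7 + t, y = 3, z = 10 - 10t

x = -7 + t, y = 3, z = 10 - 10t


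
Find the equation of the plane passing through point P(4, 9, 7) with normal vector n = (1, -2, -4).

The plane through P with normal n = (a, b, c) satisfies n·(r - P) = 0,
i.e. ax + by + cz = a·x₀ + b·y₀ + c·z₀.
d = 1·4 + (-2)·9 + (-4)·7
  = 4 - 18 - 28
  = -42
Equation: x - 2y - 4z = -42

x - 2y - 4z = -42


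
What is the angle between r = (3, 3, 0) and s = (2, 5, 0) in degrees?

r·s = 3·2 + 3·5 + 0·0 = 6 + 15 + 0 = 21
|r| = √(3² + 3² + 0²) = √18 ≈ 4.243
|s| = √(2² + 5² + 0²) = √29 ≈ 5.385
cos θ = (r·s)/(|r||s|) = 21/(4.243·5.385) ≈ 0.9191
θ = arccos(0.9191) ≈ 23.2°

23.2°


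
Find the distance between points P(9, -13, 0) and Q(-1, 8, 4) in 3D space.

d = √[(x₂-x₁)² + (y₂-y₁)² + (z₂-z₁)²]
  = √[(-10)² + 21² + 4²]
  = √[100 + 441 + 16]
  = √557
  ≈ 23.6

23.6


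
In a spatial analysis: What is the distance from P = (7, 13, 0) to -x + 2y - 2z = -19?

distance = |a·x₀ + b·y₀ + c·z₀ - d| / √(a² + b² + c²)
  = |(-1)·7 + 2·13 + (-2)·0 - (-19)| / √((-1)² + 2² + (-2)²)
  = |-7 + 26 + 0 + 19| / √(1 + 4 + 4)
  = |38| / √9
  = 38 / 3
  ≈ 12.67

12.67


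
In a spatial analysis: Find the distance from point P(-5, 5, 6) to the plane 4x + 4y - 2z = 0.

distance = |a·x₀ + b·y₀ + c·z₀ - d| / √(a² + b² + c²)
  = |4·(-5) + 4·5 + (-2)·6 - 0| / √(4² + 4² + (-2)²)
  = |-20 + 20 - 12 + 0| / √(16 + 16 + 4)
  = |-12| / √36
  = 12 / 6
  ≈ 2

2


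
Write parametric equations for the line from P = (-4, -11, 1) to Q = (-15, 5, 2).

Direction vector d = Q - P = (-15 + 4, 5 + 11, 2 - 1) = (-11, 16, 1)
Parametric form r = P + t·d:
x = -4 - 11t, y = -11 + 16t, z = 1 + t

x = -4 - 11t, y = -11 + 16t, z = 1 + t


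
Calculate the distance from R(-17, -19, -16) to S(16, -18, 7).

d = √[(x₂-x₁)² + (y₂-y₁)² + (z₂-z₁)²]
  = √[33² + 1² + 23²]
  = √[1089 + 1 + 529]
  = √1619
  ≈ 40.24

40.24


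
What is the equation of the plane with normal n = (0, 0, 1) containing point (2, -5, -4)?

The plane through P with normal n = (a, b, c) satisfies n·(r - P) = 0,
i.e. ax + by + cz = a·x₀ + b·y₀ + c·z₀.
d = 0·2 + 0·(-5) + 1·(-4)
  = 0 + 0 - 4
  = -4
Equation: z = -4

z = -4


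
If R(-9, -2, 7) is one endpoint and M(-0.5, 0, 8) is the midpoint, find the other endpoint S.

S = 2M - R
  = (2·(-0.5) - (-9), 2·0 - (-2), 2·8 - 7)
  = (-1 + 9, 0 + 2, 16 - 7)
  = (8, 2, 9)

(8, 2, 9)


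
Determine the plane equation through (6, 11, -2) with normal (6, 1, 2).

The plane through P with normal n = (a, b, c) satisfies n·(r - P) = 0,
i.e. ax + by + cz = a·x₀ + b·y₀ + c·z₀.
d = 6·6 + 1·11 + 2·(-2)
  = 36 + 11 - 4
  = 43
Equation: 6x + y + 2z = 43

6x + y + 2z = 43


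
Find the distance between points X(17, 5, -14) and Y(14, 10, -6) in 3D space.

d = √[(x₂-x₁)² + (y₂-y₁)² + (z₂-z₁)²]
  = √[(-3)² + 5² + 8²]
  = √[9 + 25 + 64]
  = √98
  ≈ 9.899

9.899


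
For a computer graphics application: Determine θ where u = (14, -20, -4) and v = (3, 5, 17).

u·v = 14·3 + (-20)·5 + (-4)·17 = 42 - 100 - 68 = -126
|u| = √(14² + (-20)² + (-4)²) = √612 ≈ 24.74
|v| = √(3² + 5² + 17²) = √323 ≈ 17.97
cos θ = (u·v)/(|u||v|) = -126/(24.74·17.97) ≈ -0.2834
θ = arccos(-0.2834) ≈ 106.5°

106.5°


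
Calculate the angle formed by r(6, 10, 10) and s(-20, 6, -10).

r·s = 6·(-20) + 10·6 + 10·(-10) = -120 + 60 - 100 = -160
|r| = √(6² + 10² + 10²) = √236 ≈ 15.36
|s| = √((-20)² + 6² + (-10)²) = √536 ≈ 23.15
cos θ = (r·s)/(|r||s|) = -160/(15.36·23.15) ≈ -0.4499
θ = arccos(-0.4499) ≈ 116.7°

116.7°


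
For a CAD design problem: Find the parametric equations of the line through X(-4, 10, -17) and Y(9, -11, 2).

Direction vector d = Y - X = (9 + 4, -11 - 10, 2 + 17) = (13, -21, 19)
Parametric form r = X + t·d:
x = -4 + 13t, y = 10 - 21t, z = -17 + 19t

x = -4 + 13t, y = 10 - 21t, z = -17 + 19t


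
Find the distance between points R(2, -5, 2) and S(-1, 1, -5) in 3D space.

d = √[(x₂-x₁)² + (y₂-y₁)² + (z₂-z₁)²]
  = √[(-3)² + 6² + (-7)²]
  = √[9 + 36 + 49]
  = √94
  ≈ 9.695

9.695


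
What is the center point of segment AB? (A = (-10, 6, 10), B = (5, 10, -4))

M = ((x₁+x₂)/2, (y₁+y₂)/2, (z₁+z₂)/2)
  = ((-10 + 5)/2, (6 + 10)/2, (10 - 4)/2)
  = (-5/2, 16/2, 6/2)
  = (-2.5, 8, 3)

(-2.5, 8, 3)


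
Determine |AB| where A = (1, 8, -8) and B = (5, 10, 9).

d = √[(x₂-x₁)² + (y₂-y₁)² + (z₂-z₁)²]
  = √[4² + 2² + 17²]
  = √[16 + 4 + 289]
  = √309
  ≈ 17.58

17.58


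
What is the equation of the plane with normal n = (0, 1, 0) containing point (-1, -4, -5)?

The plane through P with normal n = (a, b, c) satisfies n·(r - P) = 0,
i.e. ax + by + cz = a·x₀ + b·y₀ + c·z₀.
d = 0·(-1) + 1·(-4) + 0·(-5)
  = 0 - 4 + 0
  = -4
Equation: y = -4

y = -4


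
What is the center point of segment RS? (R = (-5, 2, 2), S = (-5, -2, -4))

M = ((x₁+x₂)/2, (y₁+y₂)/2, (z₁+z₂)/2)
  = ((-5 - 5)/2, (2 - 2)/2, (2 - 4)/2)
  = (-10/2, 0/2, -2/2)
  = (-5, 0, -1)

(-5, 0, -1)


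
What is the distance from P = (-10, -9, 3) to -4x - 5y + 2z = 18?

distance = |a·x₀ + b·y₀ + c·z₀ - d| / √(a² + b² + c²)
  = |(-4)·(-10) + (-5)·(-9) + 2·3 - 18| / √((-4)² + (-5)² + 2²)
  = |40 + 45 + 6 - 18| / √(16 + 25 + 4)
  = |73| / √45
  = 73 / 6.708
  ≈ 10.88

10.88


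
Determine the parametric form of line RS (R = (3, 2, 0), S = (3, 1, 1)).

Direction vector d = S - R = (3 - 3, 1 - 2, 1 + 0) = (0, -1, 1)
Parametric form r = R + t·d:
x = 3, y = 2 - t, z = 0 + t

x = 3, y = 2 - t, z = 0 + t


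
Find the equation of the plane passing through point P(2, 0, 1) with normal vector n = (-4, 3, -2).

The plane through P with normal n = (a, b, c) satisfies n·(r - P) = 0,
i.e. ax + by + cz = a·x₀ + b·y₀ + c·z₀.
d = (-4)·2 + 3·0 + (-2)·1
  = -8 + 0 - 2
  = -10
Equation: -4x + 3y - 2z = -10

-4x + 3y - 2z = -10


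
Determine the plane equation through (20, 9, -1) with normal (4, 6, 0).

The plane through P with normal n = (a, b, c) satisfies n·(r - P) = 0,
i.e. ax + by + cz = a·x₀ + b·y₀ + c·z₀.
d = 4·20 + 6·9 + 0·(-1)
  = 80 + 54 + 0
  = 134
Equation: 4x + 6y = 134

4x + 6y = 134


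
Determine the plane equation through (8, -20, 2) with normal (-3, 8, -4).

The plane through P with normal n = (a, b, c) satisfies n·(r - P) = 0,
i.e. ax + by + cz = a·x₀ + b·y₀ + c·z₀.
d = (-3)·8 + 8·(-20) + (-4)·2
  = -24 - 160 - 8
  = -192
Equation: -3x + 8y - 4z = -192

-3x + 8y - 4z = -192


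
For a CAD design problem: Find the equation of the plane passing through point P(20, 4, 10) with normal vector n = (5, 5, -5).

The plane through P with normal n = (a, b, c) satisfies n·(r - P) = 0,
i.e. ax + by + cz = a·x₀ + b·y₀ + c·z₀.
d = 5·20 + 5·4 + (-5)·10
  = 100 + 20 - 50
  = 70
Equation: 5x + 5y - 5z = 70

5x + 5y - 5z = 70


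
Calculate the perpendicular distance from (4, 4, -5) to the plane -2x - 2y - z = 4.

distance = |a·x₀ + b·y₀ + c·z₀ - d| / √(a² + b² + c²)
  = |(-2)·4 + (-2)·4 + (-1)·(-5) - 4| / √((-2)² + (-2)² + (-1)²)
  = |-8 - 8 + 5 - 4| / √(4 + 4 + 1)
  = |-15| / √9
  = 15 / 3
  ≈ 5

5


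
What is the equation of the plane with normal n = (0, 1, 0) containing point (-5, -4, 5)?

The plane through P with normal n = (a, b, c) satisfies n·(r - P) = 0,
i.e. ax + by + cz = a·x₀ + b·y₀ + c·z₀.
d = 0·(-5) + 1·(-4) + 0·5
  = 0 - 4 + 0
  = -4
Equation: y = -4

y = -4


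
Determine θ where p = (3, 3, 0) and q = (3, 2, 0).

p·q = 3·3 + 3·2 + 0·0 = 9 + 6 + 0 = 15
|p| = √(3² + 3² + 0²) = √18 ≈ 4.243
|q| = √(3² + 2² + 0²) = √13 ≈ 3.606
cos θ = (p·q)/(|p||q|) = 15/(4.243·3.606) ≈ 0.9806
θ = arccos(0.9806) ≈ 11.31°

11.31°


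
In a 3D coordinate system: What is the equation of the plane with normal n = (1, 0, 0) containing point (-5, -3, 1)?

The plane through P with normal n = (a, b, c) satisfies n·(r - P) = 0,
i.e. ax + by + cz = a·x₀ + b·y₀ + c·z₀.
d = 1·(-5) + 0·(-3) + 0·1
  = -5 + 0 + 0
  = -5
Equation: x = -5

x = -5


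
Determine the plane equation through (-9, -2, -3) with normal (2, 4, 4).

The plane through P with normal n = (a, b, c) satisfies n·(r - P) = 0,
i.e. ax + by + cz = a·x₀ + b·y₀ + c·z₀.
d = 2·(-9) + 4·(-2) + 4·(-3)
  = -18 - 8 - 12
  = -38
Equation: 2x + 4y + 4z = -38

2x + 4y + 4z = -38


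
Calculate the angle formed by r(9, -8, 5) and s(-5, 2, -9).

r·s = 9·(-5) + (-8)·2 + 5·(-9) = -45 - 16 - 45 = -106
|r| = √(9² + (-8)² + 5²) = √170 ≈ 13.04
|s| = √((-5)² + 2² + (-9)²) = √110 ≈ 10.49
cos θ = (r·s)/(|r||s|) = -106/(13.04·10.49) ≈ -0.7751
θ = arccos(-0.7751) ≈ 140.8°

140.8°


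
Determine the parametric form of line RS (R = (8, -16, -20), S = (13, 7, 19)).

Direction vector d = S - R = (13 - 8, 7 + 16, 19 + 20) = (5, 23, 39)
Parametric form r = R + t·d:
x = 8 + 5t, y = -16 + 23t, z = -20 + 39t

x = 8 + 5t, y = -16 + 23t, z = -20 + 39t


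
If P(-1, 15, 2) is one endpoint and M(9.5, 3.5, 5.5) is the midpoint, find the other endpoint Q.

Q = 2M - P
  = (2·9.5 - (-1), 2·3.5 - 15, 2·5.5 - 2)
  = (19 + 1, 7 - 15, 11 - 2)
  = (20, -8, 9)

(20, -8, 9)


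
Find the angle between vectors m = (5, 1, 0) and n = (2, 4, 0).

m·n = 5·2 + 1·4 + 0·0 = 10 + 4 + 0 = 14
|m| = √(5² + 1² + 0²) = √26 ≈ 5.099
|n| = √(2² + 4² + 0²) = √20 ≈ 4.472
cos θ = (m·n)/(|m||n|) = 14/(5.099·4.472) ≈ 0.6139
θ = arccos(0.6139) ≈ 52.13°

52.13°


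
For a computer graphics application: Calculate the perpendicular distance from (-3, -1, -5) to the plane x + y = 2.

distance = |a·x₀ + b·y₀ + c·z₀ - d| / √(a² + b² + c²)
  = |1·(-3) + 1·(-1) + 0·(-5) - 2| / √(1² + 1² + 0²)
  = |-3 - 1 + 0 - 2| / √(1 + 1 + 0)
  = |-6| / √2
  = 6 / 1.414
  ≈ 4.243

4.243


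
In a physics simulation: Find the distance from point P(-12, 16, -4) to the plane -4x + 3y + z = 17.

distance = |a·x₀ + b·y₀ + c·z₀ - d| / √(a² + b² + c²)
  = |(-4)·(-12) + 3·16 + 1·(-4) - 17| / √((-4)² + 3² + 1²)
  = |48 + 48 - 4 - 17| / √(16 + 9 + 1)
  = |75| / √26
  = 75 / 5.099
  ≈ 14.71

14.71


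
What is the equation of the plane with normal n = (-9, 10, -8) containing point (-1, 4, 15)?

The plane through P with normal n = (a, b, c) satisfies n·(r - P) = 0,
i.e. ax + by + cz = a·x₀ + b·y₀ + c·z₀.
d = (-9)·(-1) + 10·4 + (-8)·15
  = 9 + 40 - 120
  = -71
Equation: -9x + 10y - 8z = -71

-9x + 10y - 8z = -71


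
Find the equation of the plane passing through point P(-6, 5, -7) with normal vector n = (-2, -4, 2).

The plane through P with normal n = (a, b, c) satisfies n·(r - P) = 0,
i.e. ax + by + cz = a·x₀ + b·y₀ + c·z₀.
d = (-2)·(-6) + (-4)·5 + 2·(-7)
  = 12 - 20 - 14
  = -22
Equation: -2x - 4y + 2z = -22

-2x - 4y + 2z = -22


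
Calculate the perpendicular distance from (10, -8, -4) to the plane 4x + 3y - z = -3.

distance = |a·x₀ + b·y₀ + c·z₀ - d| / √(a² + b² + c²)
  = |4·10 + 3·(-8) + (-1)·(-4) - (-3)| / √(4² + 3² + (-1)²)
  = |40 - 24 + 4 + 3| / √(16 + 9 + 1)
  = |23| / √26
  = 23 / 5.099
  ≈ 4.511

4.511


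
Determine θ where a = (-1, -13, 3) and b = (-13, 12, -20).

a·b = (-1)·(-13) + (-13)·12 + 3·(-20) = 13 - 156 - 60 = -203
|a| = √((-1)² + (-13)² + 3²) = √179 ≈ 13.38
|b| = √((-13)² + 12² + (-20)²) = √713 ≈ 26.7
cos θ = (a·b)/(|a||b|) = -203/(13.38·26.7) ≈ -0.5682
θ = arccos(-0.5682) ≈ 124.6°

124.6°


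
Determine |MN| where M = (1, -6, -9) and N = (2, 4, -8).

d = √[(x₂-x₁)² + (y₂-y₁)² + (z₂-z₁)²]
  = √[1² + 10² + 1²]
  = √[1 + 100 + 1]
  = √102
  ≈ 10.1

10.1


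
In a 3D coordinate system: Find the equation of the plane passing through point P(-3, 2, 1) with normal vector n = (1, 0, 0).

The plane through P with normal n = (a, b, c) satisfies n·(r - P) = 0,
i.e. ax + by + cz = a·x₀ + b·y₀ + c·z₀.
d = 1·(-3) + 0·2 + 0·1
  = -3 + 0 + 0
  = -3
Equation: x = -3

x = -3


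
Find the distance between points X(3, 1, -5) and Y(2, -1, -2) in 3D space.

d = √[(x₂-x₁)² + (y₂-y₁)² + (z₂-z₁)²]
  = √[(-1)² + (-2)² + 3²]
  = √[1 + 4 + 9]
  = √14
  ≈ 3.742

3.742


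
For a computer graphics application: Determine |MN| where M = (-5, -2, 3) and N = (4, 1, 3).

d = √[(x₂-x₁)² + (y₂-y₁)² + (z₂-z₁)²]
  = √[9² + 3² + 0²]
  = √[81 + 9 + 0]
  = √90
  ≈ 9.487

9.487


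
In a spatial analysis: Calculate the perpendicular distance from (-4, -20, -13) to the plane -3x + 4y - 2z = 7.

distance = |a·x₀ + b·y₀ + c·z₀ - d| / √(a² + b² + c²)
  = |(-3)·(-4) + 4·(-20) + (-2)·(-13) - 7| / √((-3)² + 4² + (-2)²)
  = |12 - 80 + 26 - 7| / √(9 + 16 + 4)
  = |-49| / √29
  = 49 / 5.385
  ≈ 9.099

9.099


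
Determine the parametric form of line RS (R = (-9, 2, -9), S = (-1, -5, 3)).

Direction vector d = S - R = (-1 + 9, -5 - 2, 3 + 9) = (8, -7, 12)
Parametric form r = R + t·d:
x = -9 + 8t, y = 2 - 7t, z = -9 + 12t

x = -9 + 8t, y = 2 - 7t, z = -9 + 12t


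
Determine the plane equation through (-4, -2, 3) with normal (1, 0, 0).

The plane through P with normal n = (a, b, c) satisfies n·(r - P) = 0,
i.e. ax + by + cz = a·x₀ + b·y₀ + c·z₀.
d = 1·(-4) + 0·(-2) + 0·3
  = -4 + 0 + 0
  = -4
Equation: x = -4

x = -4


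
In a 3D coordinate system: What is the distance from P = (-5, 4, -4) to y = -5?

distance = |a·x₀ + b·y₀ + c·z₀ - d| / √(a² + b² + c²)
  = |0·(-5) + 1·4 + 0·(-4) - (-5)| / √(0² + 1² + 0²)
  = |0 + 4 + 0 + 5| / √(0 + 1 + 0)
  = |9| / √1
  = 9 / 1
  ≈ 9

9


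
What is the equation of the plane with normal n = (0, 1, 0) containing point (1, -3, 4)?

The plane through P with normal n = (a, b, c) satisfies n·(r - P) = 0,
i.e. ax + by + cz = a·x₀ + b·y₀ + c·z₀.
d = 0·1 + 1·(-3) + 0·4
  = 0 - 3 + 0
  = -3
Equation: y = -3

y = -3


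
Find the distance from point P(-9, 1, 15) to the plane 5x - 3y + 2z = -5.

distance = |a·x₀ + b·y₀ + c·z₀ - d| / √(a² + b² + c²)
  = |5·(-9) + (-3)·1 + 2·15 - (-5)| / √(5² + (-3)² + 2²)
  = |-45 - 3 + 30 + 5| / √(25 + 9 + 4)
  = |-13| / √38
  = 13 / 6.164
  ≈ 2.109

2.109


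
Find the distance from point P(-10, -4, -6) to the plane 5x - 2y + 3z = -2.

distance = |a·x₀ + b·y₀ + c·z₀ - d| / √(a² + b² + c²)
  = |5·(-10) + (-2)·(-4) + 3·(-6) - (-2)| / √(5² + (-2)² + 3²)
  = |-50 + 8 - 18 + 2| / √(25 + 4 + 9)
  = |-58| / √38
  = 58 / 6.164
  ≈ 9.409

9.409


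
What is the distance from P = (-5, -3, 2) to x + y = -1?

distance = |a·x₀ + b·y₀ + c·z₀ - d| / √(a² + b² + c²)
  = |1·(-5) + 1·(-3) + 0·2 - (-1)| / √(1² + 1² + 0²)
  = |-5 - 3 + 0 + 1| / √(1 + 1 + 0)
  = |-7| / √2
  = 7 / 1.414
  ≈ 4.95

4.95


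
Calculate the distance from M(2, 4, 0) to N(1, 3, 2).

d = √[(x₂-x₁)² + (y₂-y₁)² + (z₂-z₁)²]
  = √[(-1)² + (-1)² + 2²]
  = √[1 + 1 + 4]
  = √6
  ≈ 2.449

2.449


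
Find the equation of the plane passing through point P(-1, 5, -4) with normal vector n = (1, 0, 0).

The plane through P with normal n = (a, b, c) satisfies n·(r - P) = 0,
i.e. ax + by + cz = a·x₀ + b·y₀ + c·z₀.
d = 1·(-1) + 0·5 + 0·(-4)
  = -1 + 0 + 0
  = -1
Equation: x = -1

x = -1


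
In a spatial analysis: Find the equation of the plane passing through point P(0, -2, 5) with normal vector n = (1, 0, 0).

The plane through P with normal n = (a, b, c) satisfies n·(r - P) = 0,
i.e. ax + by + cz = a·x₀ + b·y₀ + c·z₀.
d = 1·0 + 0·(-2) + 0·5
  = 0 + 0 + 0
  = 0
Equation: x = 0

x = 0


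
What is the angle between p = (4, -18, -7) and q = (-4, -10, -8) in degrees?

p·q = 4·(-4) + (-18)·(-10) + (-7)·(-8) = -16 + 180 + 56 = 220
|p| = √(4² + (-18)² + (-7)²) = √389 ≈ 19.72
|q| = √((-4)² + (-10)² + (-8)²) = √180 ≈ 13.42
cos θ = (p·q)/(|p||q|) = 220/(19.72·13.42) ≈ 0.8314
θ = arccos(0.8314) ≈ 33.76°

33.76°


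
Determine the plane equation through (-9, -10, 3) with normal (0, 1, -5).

The plane through P with normal n = (a, b, c) satisfies n·(r - P) = 0,
i.e. ax + by + cz = a·x₀ + b·y₀ + c·z₀.
d = 0·(-9) + 1·(-10) + (-5)·3
  = 0 - 10 - 15
  = -25
Equation: y - 5z = -25

y - 5z = -25


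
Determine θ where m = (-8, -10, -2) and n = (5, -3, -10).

m·n = (-8)·5 + (-10)·(-3) + (-2)·(-10) = -40 + 30 + 20 = 10
|m| = √((-8)² + (-10)² + (-2)²) = √168 ≈ 12.96
|n| = √(5² + (-3)² + (-10)²) = √134 ≈ 11.58
cos θ = (m·n)/(|m||n|) = 10/(12.96·11.58) ≈ 0.06665
θ = arccos(0.06665) ≈ 86.18°

86.18°


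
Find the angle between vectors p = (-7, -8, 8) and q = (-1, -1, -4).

p·q = (-7)·(-1) + (-8)·(-1) + 8·(-4) = 7 + 8 - 32 = -17
|p| = √((-7)² + (-8)² + 8²) = √177 ≈ 13.3
|q| = √((-1)² + (-1)² + (-4)²) = √18 ≈ 4.243
cos θ = (p·q)/(|p||q|) = -17/(13.3·4.243) ≈ -0.3012
θ = arccos(-0.3012) ≈ 107.5°

107.5°


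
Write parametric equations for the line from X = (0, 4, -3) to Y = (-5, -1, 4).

Direction vector d = Y - X = (-5 + 0, -1 - 4, 4 + 3) = (-5, -5, 7)
Parametric form r = X + t·d:
x = 0 - 5t, y = 4 - 5t, z = -3 + 7t

x = 0 - 5t, y = 4 - 5t, z = -3 + 7t


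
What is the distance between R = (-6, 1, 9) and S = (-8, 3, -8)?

d = √[(x₂-x₁)² + (y₂-y₁)² + (z₂-z₁)²]
  = √[(-2)² + 2² + (-17)²]
  = √[4 + 4 + 289]
  = √297
  ≈ 17.23

17.23


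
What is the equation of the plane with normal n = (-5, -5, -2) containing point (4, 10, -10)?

The plane through P with normal n = (a, b, c) satisfies n·(r - P) = 0,
i.e. ax + by + cz = a·x₀ + b·y₀ + c·z₀.
d = (-5)·4 + (-5)·10 + (-2)·(-10)
  = -20 - 50 + 20
  = -50
Equation: -5x - 5y - 2z = -50

-5x - 5y - 2z = -50


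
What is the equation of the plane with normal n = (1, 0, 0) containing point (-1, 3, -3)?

The plane through P with normal n = (a, b, c) satisfies n·(r - P) = 0,
i.e. ax + by + cz = a·x₀ + b·y₀ + c·z₀.
d = 1·(-1) + 0·3 + 0·(-3)
  = -1 + 0 + 0
  = -1
Equation: x = -1

x = -1


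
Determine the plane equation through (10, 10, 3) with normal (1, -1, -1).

The plane through P with normal n = (a, b, c) satisfies n·(r - P) = 0,
i.e. ax + by + cz = a·x₀ + b·y₀ + c·z₀.
d = 1·10 + (-1)·10 + (-1)·3
  = 10 - 10 - 3
  = -3
Equation: x - y - z = -3

x - y - z = -3


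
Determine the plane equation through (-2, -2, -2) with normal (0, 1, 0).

The plane through P with normal n = (a, b, c) satisfies n·(r - P) = 0,
i.e. ax + by + cz = a·x₀ + b·y₀ + c·z₀.
d = 0·(-2) + 1·(-2) + 0·(-2)
  = 0 - 2 + 0
  = -2
Equation: y = -2

y = -2


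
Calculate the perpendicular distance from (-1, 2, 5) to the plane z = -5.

distance = |a·x₀ + b·y₀ + c·z₀ - d| / √(a² + b² + c²)
  = |0·(-1) + 0·2 + 1·5 - (-5)| / √(0² + 0² + 1²)
  = |0 + 0 + 5 + 5| / √(0 + 0 + 1)
  = |10| / √1
  = 10 / 1
  ≈ 10

10


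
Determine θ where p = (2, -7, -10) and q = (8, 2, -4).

p·q = 2·8 + (-7)·2 + (-10)·(-4) = 16 - 14 + 40 = 42
|p| = √(2² + (-7)² + (-10)²) = √153 ≈ 12.37
|q| = √(8² + 2² + (-4)²) = √84 ≈ 9.165
cos θ = (p·q)/(|p||q|) = 42/(12.37·9.165) ≈ 0.3705
θ = arccos(0.3705) ≈ 68.25°

68.25°
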